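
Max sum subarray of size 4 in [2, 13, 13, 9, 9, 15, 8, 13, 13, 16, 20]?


[0:4]: 37
[1:5]: 44
[2:6]: 46
[3:7]: 41
[4:8]: 45
[5:9]: 49
[6:10]: 50
[7:11]: 62

Max: 62 at [7:11]


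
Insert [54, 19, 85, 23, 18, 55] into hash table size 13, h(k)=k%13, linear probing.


Insert 54: h=2 -> slot 2
Insert 19: h=6 -> slot 6
Insert 85: h=7 -> slot 7
Insert 23: h=10 -> slot 10
Insert 18: h=5 -> slot 5
Insert 55: h=3 -> slot 3

Table: [None, None, 54, 55, None, 18, 19, 85, None, None, 23, None, None]


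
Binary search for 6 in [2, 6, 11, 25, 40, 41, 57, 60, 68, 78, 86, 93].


Step 1: lo=0, hi=11, mid=5, val=41
Step 2: lo=0, hi=4, mid=2, val=11
Step 3: lo=0, hi=1, mid=0, val=2
Step 4: lo=1, hi=1, mid=1, val=6

Found at index 1


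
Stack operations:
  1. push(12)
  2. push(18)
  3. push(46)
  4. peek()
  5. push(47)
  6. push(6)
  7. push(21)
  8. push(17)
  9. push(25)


push(12) -> [12]
push(18) -> [12, 18]
push(46) -> [12, 18, 46]
peek()->46
push(47) -> [12, 18, 46, 47]
push(6) -> [12, 18, 46, 47, 6]
push(21) -> [12, 18, 46, 47, 6, 21]
push(17) -> [12, 18, 46, 47, 6, 21, 17]
push(25) -> [12, 18, 46, 47, 6, 21, 17, 25]

Final stack: [12, 18, 46, 47, 6, 21, 17, 25]


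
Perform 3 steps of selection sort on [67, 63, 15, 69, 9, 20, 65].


Initial: [67, 63, 15, 69, 9, 20, 65]
Step 1: min=9 at 4
  Swap: [9, 63, 15, 69, 67, 20, 65]
Step 2: min=15 at 2
  Swap: [9, 15, 63, 69, 67, 20, 65]
Step 3: min=20 at 5
  Swap: [9, 15, 20, 69, 67, 63, 65]

After 3 steps: [9, 15, 20, 69, 67, 63, 65]


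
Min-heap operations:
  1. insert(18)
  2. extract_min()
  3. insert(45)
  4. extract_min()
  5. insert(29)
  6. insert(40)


insert(18) -> [18]
extract_min()->18, []
insert(45) -> [45]
extract_min()->45, []
insert(29) -> [29]
insert(40) -> [29, 40]

Final heap: [29, 40]


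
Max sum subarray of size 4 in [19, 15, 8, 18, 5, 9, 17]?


[0:4]: 60
[1:5]: 46
[2:6]: 40
[3:7]: 49

Max: 60 at [0:4]


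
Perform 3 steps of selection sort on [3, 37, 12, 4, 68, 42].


Initial: [3, 37, 12, 4, 68, 42]
Step 1: min=3 at 0
  Swap: [3, 37, 12, 4, 68, 42]
Step 2: min=4 at 3
  Swap: [3, 4, 12, 37, 68, 42]
Step 3: min=12 at 2
  Swap: [3, 4, 12, 37, 68, 42]

After 3 steps: [3, 4, 12, 37, 68, 42]


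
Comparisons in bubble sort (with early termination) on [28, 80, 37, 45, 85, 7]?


Algorithm: bubble sort (with early termination)
Input: [28, 80, 37, 45, 85, 7]
Sorted: [7, 28, 37, 45, 80, 85]

15


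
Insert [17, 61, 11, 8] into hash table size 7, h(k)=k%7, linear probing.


Insert 17: h=3 -> slot 3
Insert 61: h=5 -> slot 5
Insert 11: h=4 -> slot 4
Insert 8: h=1 -> slot 1

Table: [None, 8, None, 17, 11, 61, None]


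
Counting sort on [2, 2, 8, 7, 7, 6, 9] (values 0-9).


Input: [2, 2, 8, 7, 7, 6, 9]
Counts: [0, 0, 2, 0, 0, 0, 1, 2, 1, 1]

Sorted: [2, 2, 6, 7, 7, 8, 9]


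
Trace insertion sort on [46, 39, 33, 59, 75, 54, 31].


Initial: [46, 39, 33, 59, 75, 54, 31]
Insert 39: [39, 46, 33, 59, 75, 54, 31]
Insert 33: [33, 39, 46, 59, 75, 54, 31]
Insert 59: [33, 39, 46, 59, 75, 54, 31]
Insert 75: [33, 39, 46, 59, 75, 54, 31]
Insert 54: [33, 39, 46, 54, 59, 75, 31]
Insert 31: [31, 33, 39, 46, 54, 59, 75]

Sorted: [31, 33, 39, 46, 54, 59, 75]


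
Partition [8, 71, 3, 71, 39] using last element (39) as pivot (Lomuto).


Pivot: 39
  8 <= 39: advance i (no swap)
  3 <= 39: swap -> [8, 3, 71, 71, 39]
Place pivot at 2: [8, 3, 39, 71, 71]

Partitioned: [8, 3, 39, 71, 71]


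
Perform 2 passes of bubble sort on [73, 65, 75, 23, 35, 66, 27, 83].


Initial: [73, 65, 75, 23, 35, 66, 27, 83]
Pass 1: [65, 73, 23, 35, 66, 27, 75, 83] (5 swaps)
Pass 2: [65, 23, 35, 66, 27, 73, 75, 83] (4 swaps)

After 2 passes: [65, 23, 35, 66, 27, 73, 75, 83]


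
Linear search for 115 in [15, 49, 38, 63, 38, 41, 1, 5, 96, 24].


i=0: 15!=115
i=1: 49!=115
i=2: 38!=115
i=3: 63!=115
i=4: 38!=115
i=5: 41!=115
i=6: 1!=115
i=7: 5!=115
i=8: 96!=115
i=9: 24!=115

Not found, 10 comps


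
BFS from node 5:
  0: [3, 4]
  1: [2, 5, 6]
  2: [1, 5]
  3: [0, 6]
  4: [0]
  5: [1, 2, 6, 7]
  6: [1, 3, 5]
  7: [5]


Visit 5, enqueue [1, 2, 6, 7]
Visit 1, enqueue []
Visit 2, enqueue []
Visit 6, enqueue [3]
Visit 7, enqueue []
Visit 3, enqueue [0]
Visit 0, enqueue [4]
Visit 4, enqueue []

BFS order: [5, 1, 2, 6, 7, 3, 0, 4]


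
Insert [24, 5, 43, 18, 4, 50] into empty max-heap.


Insert 24: [24]
Insert 5: [24, 5]
Insert 43: [43, 5, 24]
Insert 18: [43, 18, 24, 5]
Insert 4: [43, 18, 24, 5, 4]
Insert 50: [50, 18, 43, 5, 4, 24]

Final heap: [50, 18, 43, 5, 4, 24]


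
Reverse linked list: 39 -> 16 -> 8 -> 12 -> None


Step 1: curr=39, set curr.next=prev(None) | reversed so far: 39
Step 2: curr=16, set curr.next=prev(39) | reversed so far: 16 -> 39
Step 3: curr=8, set curr.next=prev(16) | reversed so far: 8 -> 16 -> 39
Step 4: curr=12, set curr.next=prev(8) | reversed so far: 12 -> 8 -> 16 -> 39

12 -> 8 -> 16 -> 39 -> None


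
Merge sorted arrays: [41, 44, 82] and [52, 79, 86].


Take 41 from A
Take 44 from A
Take 52 from B
Take 79 from B
Take 82 from A

Merged: [41, 44, 52, 79, 82, 86]


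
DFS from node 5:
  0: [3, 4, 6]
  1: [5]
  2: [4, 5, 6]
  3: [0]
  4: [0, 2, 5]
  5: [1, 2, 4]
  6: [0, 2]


Visit 5, push [4, 2, 1]
Visit 1, push []
Visit 2, push [6, 4]
Visit 4, push [0]
Visit 0, push [6, 3]
Visit 3, push []
Visit 6, push []

DFS order: [5, 1, 2, 4, 0, 3, 6]


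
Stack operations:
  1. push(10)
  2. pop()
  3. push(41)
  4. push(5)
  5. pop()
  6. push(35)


push(10) -> [10]
pop()->10, []
push(41) -> [41]
push(5) -> [41, 5]
pop()->5, [41]
push(35) -> [41, 35]

Final stack: [41, 35]


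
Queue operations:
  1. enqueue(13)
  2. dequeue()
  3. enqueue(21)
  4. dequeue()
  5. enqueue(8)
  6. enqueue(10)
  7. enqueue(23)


enqueue(13) -> [13]
dequeue()->13, []
enqueue(21) -> [21]
dequeue()->21, []
enqueue(8) -> [8]
enqueue(10) -> [8, 10]
enqueue(23) -> [8, 10, 23]

Final queue: [8, 10, 23]


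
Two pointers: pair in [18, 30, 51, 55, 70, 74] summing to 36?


lo=0(18)+hi=5(74)=92
lo=0(18)+hi=4(70)=88
lo=0(18)+hi=3(55)=73
lo=0(18)+hi=2(51)=69
lo=0(18)+hi=1(30)=48

No pair found


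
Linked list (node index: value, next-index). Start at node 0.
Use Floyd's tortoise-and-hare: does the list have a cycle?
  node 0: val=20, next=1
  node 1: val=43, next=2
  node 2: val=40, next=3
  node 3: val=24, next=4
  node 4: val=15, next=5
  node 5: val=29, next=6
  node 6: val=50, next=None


Floyd's tortoise (slow, +1) and hare (fast, +2):
  init: slow=0, fast=0
  step 1: slow=1, fast=2
  step 2: slow=2, fast=4
  step 3: slow=3, fast=6
  step 4: fast -> None, no cycle

Cycle: no


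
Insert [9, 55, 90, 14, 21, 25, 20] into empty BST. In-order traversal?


Insert 9: root
Insert 55: R from 9
Insert 90: R from 9 -> R from 55
Insert 14: R from 9 -> L from 55
Insert 21: R from 9 -> L from 55 -> R from 14
Insert 25: R from 9 -> L from 55 -> R from 14 -> R from 21
Insert 20: R from 9 -> L from 55 -> R from 14 -> L from 21

In-order: [9, 14, 20, 21, 25, 55, 90]


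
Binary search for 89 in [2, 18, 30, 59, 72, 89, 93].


Step 1: lo=0, hi=6, mid=3, val=59
Step 2: lo=4, hi=6, mid=5, val=89

Found at index 5


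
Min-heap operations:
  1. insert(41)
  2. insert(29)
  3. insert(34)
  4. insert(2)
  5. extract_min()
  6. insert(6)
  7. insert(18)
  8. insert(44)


insert(41) -> [41]
insert(29) -> [29, 41]
insert(34) -> [29, 41, 34]
insert(2) -> [2, 29, 34, 41]
extract_min()->2, [29, 41, 34]
insert(6) -> [6, 29, 34, 41]
insert(18) -> [6, 18, 34, 41, 29]
insert(44) -> [6, 18, 34, 41, 29, 44]

Final heap: [6, 18, 34, 41, 29, 44]


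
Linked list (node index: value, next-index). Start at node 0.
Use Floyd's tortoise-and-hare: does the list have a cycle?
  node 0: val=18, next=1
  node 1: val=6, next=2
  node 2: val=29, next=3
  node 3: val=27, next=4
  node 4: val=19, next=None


Floyd's tortoise (slow, +1) and hare (fast, +2):
  init: slow=0, fast=0
  step 1: slow=1, fast=2
  step 2: slow=2, fast=4
  step 3: fast -> None, no cycle

Cycle: no


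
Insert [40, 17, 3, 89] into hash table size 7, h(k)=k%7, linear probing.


Insert 40: h=5 -> slot 5
Insert 17: h=3 -> slot 3
Insert 3: h=3, 1 probes -> slot 4
Insert 89: h=5, 1 probes -> slot 6

Table: [None, None, None, 17, 3, 40, 89]


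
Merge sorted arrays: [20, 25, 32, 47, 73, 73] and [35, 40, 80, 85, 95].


Take 20 from A
Take 25 from A
Take 32 from A
Take 35 from B
Take 40 from B
Take 47 from A
Take 73 from A
Take 73 from A

Merged: [20, 25, 32, 35, 40, 47, 73, 73, 80, 85, 95]


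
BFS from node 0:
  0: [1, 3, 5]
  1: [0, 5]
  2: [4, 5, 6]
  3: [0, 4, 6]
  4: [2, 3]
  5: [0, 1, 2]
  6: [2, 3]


Visit 0, enqueue [1, 3, 5]
Visit 1, enqueue []
Visit 3, enqueue [4, 6]
Visit 5, enqueue [2]
Visit 4, enqueue []
Visit 6, enqueue []
Visit 2, enqueue []

BFS order: [0, 1, 3, 5, 4, 6, 2]


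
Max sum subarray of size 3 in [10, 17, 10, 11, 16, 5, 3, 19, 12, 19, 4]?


[0:3]: 37
[1:4]: 38
[2:5]: 37
[3:6]: 32
[4:7]: 24
[5:8]: 27
[6:9]: 34
[7:10]: 50
[8:11]: 35

Max: 50 at [7:10]


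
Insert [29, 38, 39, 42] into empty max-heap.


Insert 29: [29]
Insert 38: [38, 29]
Insert 39: [39, 29, 38]
Insert 42: [42, 39, 38, 29]

Final heap: [42, 39, 38, 29]


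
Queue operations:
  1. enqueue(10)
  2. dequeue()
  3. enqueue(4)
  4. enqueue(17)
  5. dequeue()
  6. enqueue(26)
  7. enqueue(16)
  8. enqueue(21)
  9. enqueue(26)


enqueue(10) -> [10]
dequeue()->10, []
enqueue(4) -> [4]
enqueue(17) -> [4, 17]
dequeue()->4, [17]
enqueue(26) -> [17, 26]
enqueue(16) -> [17, 26, 16]
enqueue(21) -> [17, 26, 16, 21]
enqueue(26) -> [17, 26, 16, 21, 26]

Final queue: [17, 26, 16, 21, 26]


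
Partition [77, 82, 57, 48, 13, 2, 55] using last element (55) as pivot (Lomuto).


Pivot: 55
  48 <= 55: swap -> [48, 82, 57, 77, 13, 2, 55]
  13 <= 55: swap -> [48, 13, 57, 77, 82, 2, 55]
  2 <= 55: swap -> [48, 13, 2, 77, 82, 57, 55]
Place pivot at 3: [48, 13, 2, 55, 82, 57, 77]

Partitioned: [48, 13, 2, 55, 82, 57, 77]


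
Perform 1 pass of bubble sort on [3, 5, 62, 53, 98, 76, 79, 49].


Initial: [3, 5, 62, 53, 98, 76, 79, 49]
Pass 1: [3, 5, 53, 62, 76, 79, 49, 98] (4 swaps)

After 1 pass: [3, 5, 53, 62, 76, 79, 49, 98]


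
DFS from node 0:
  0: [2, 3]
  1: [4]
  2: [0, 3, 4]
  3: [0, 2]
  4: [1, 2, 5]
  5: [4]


Visit 0, push [3, 2]
Visit 2, push [4, 3]
Visit 3, push []
Visit 4, push [5, 1]
Visit 1, push []
Visit 5, push []

DFS order: [0, 2, 3, 4, 1, 5]


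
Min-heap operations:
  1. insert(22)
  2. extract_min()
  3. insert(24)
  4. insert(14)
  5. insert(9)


insert(22) -> [22]
extract_min()->22, []
insert(24) -> [24]
insert(14) -> [14, 24]
insert(9) -> [9, 24, 14]

Final heap: [9, 24, 14]


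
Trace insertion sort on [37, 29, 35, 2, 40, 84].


Initial: [37, 29, 35, 2, 40, 84]
Insert 29: [29, 37, 35, 2, 40, 84]
Insert 35: [29, 35, 37, 2, 40, 84]
Insert 2: [2, 29, 35, 37, 40, 84]
Insert 40: [2, 29, 35, 37, 40, 84]
Insert 84: [2, 29, 35, 37, 40, 84]

Sorted: [2, 29, 35, 37, 40, 84]


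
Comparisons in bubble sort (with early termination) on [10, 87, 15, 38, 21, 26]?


Algorithm: bubble sort (with early termination)
Input: [10, 87, 15, 38, 21, 26]
Sorted: [10, 15, 21, 26, 38, 87]

12


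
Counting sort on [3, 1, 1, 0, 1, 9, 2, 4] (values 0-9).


Input: [3, 1, 1, 0, 1, 9, 2, 4]
Counts: [1, 3, 1, 1, 1, 0, 0, 0, 0, 1]

Sorted: [0, 1, 1, 1, 2, 3, 4, 9]


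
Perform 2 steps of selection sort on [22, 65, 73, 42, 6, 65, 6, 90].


Initial: [22, 65, 73, 42, 6, 65, 6, 90]
Step 1: min=6 at 4
  Swap: [6, 65, 73, 42, 22, 65, 6, 90]
Step 2: min=6 at 6
  Swap: [6, 6, 73, 42, 22, 65, 65, 90]

After 2 steps: [6, 6, 73, 42, 22, 65, 65, 90]


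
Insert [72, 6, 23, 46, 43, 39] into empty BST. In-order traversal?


Insert 72: root
Insert 6: L from 72
Insert 23: L from 72 -> R from 6
Insert 46: L from 72 -> R from 6 -> R from 23
Insert 43: L from 72 -> R from 6 -> R from 23 -> L from 46
Insert 39: L from 72 -> R from 6 -> R from 23 -> L from 46 -> L from 43

In-order: [6, 23, 39, 43, 46, 72]


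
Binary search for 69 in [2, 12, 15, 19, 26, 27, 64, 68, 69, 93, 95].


Step 1: lo=0, hi=10, mid=5, val=27
Step 2: lo=6, hi=10, mid=8, val=69

Found at index 8


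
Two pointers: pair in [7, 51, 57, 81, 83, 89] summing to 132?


lo=0(7)+hi=5(89)=96
lo=1(51)+hi=5(89)=140
lo=1(51)+hi=4(83)=134
lo=1(51)+hi=3(81)=132

Yes: 51+81=132


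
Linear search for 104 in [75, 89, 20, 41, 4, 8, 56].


i=0: 75!=104
i=1: 89!=104
i=2: 20!=104
i=3: 41!=104
i=4: 4!=104
i=5: 8!=104
i=6: 56!=104

Not found, 7 comps


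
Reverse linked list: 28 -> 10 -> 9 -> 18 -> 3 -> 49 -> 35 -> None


Step 1: curr=28, set curr.next=prev(None) | reversed so far: 28
Step 2: curr=10, set curr.next=prev(28) | reversed so far: 10 -> 28
Step 3: curr=9, set curr.next=prev(10) | reversed so far: 9 -> 10 -> 28
Step 4: curr=18, set curr.next=prev(9) | reversed so far: 18 -> 9 -> 10 -> 28
Step 5: curr=3, set curr.next=prev(18) | reversed so far: 3 -> 18 -> 9 -> 10 -> 28
Step 6: curr=49, set curr.next=prev(3) | reversed so far: 49 -> 3 -> 18 -> 9 -> 10 -> 28
Step 7: curr=35, set curr.next=prev(49) | reversed so far: 35 -> 49 -> 3 -> 18 -> 9 -> 10 -> 28

35 -> 49 -> 3 -> 18 -> 9 -> 10 -> 28 -> None


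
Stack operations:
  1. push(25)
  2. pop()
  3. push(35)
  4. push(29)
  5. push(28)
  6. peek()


push(25) -> [25]
pop()->25, []
push(35) -> [35]
push(29) -> [35, 29]
push(28) -> [35, 29, 28]
peek()->28

Final stack: [35, 29, 28]


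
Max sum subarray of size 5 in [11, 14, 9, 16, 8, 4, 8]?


[0:5]: 58
[1:6]: 51
[2:7]: 45

Max: 58 at [0:5]


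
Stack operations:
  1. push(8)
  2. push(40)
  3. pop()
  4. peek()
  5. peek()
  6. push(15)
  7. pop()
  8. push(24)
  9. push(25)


push(8) -> [8]
push(40) -> [8, 40]
pop()->40, [8]
peek()->8
peek()->8
push(15) -> [8, 15]
pop()->15, [8]
push(24) -> [8, 24]
push(25) -> [8, 24, 25]

Final stack: [8, 24, 25]


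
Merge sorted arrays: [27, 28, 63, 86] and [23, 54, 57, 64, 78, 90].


Take 23 from B
Take 27 from A
Take 28 from A
Take 54 from B
Take 57 from B
Take 63 from A
Take 64 from B
Take 78 from B
Take 86 from A

Merged: [23, 27, 28, 54, 57, 63, 64, 78, 86, 90]


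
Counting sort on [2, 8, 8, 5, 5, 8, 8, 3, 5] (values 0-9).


Input: [2, 8, 8, 5, 5, 8, 8, 3, 5]
Counts: [0, 0, 1, 1, 0, 3, 0, 0, 4, 0]

Sorted: [2, 3, 5, 5, 5, 8, 8, 8, 8]


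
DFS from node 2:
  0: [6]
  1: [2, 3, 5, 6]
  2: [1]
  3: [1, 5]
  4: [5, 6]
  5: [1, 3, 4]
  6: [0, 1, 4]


Visit 2, push [1]
Visit 1, push [6, 5, 3]
Visit 3, push [5]
Visit 5, push [4]
Visit 4, push [6]
Visit 6, push [0]
Visit 0, push []

DFS order: [2, 1, 3, 5, 4, 6, 0]


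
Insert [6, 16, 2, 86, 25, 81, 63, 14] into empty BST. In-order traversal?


Insert 6: root
Insert 16: R from 6
Insert 2: L from 6
Insert 86: R from 6 -> R from 16
Insert 25: R from 6 -> R from 16 -> L from 86
Insert 81: R from 6 -> R from 16 -> L from 86 -> R from 25
Insert 63: R from 6 -> R from 16 -> L from 86 -> R from 25 -> L from 81
Insert 14: R from 6 -> L from 16

In-order: [2, 6, 14, 16, 25, 63, 81, 86]


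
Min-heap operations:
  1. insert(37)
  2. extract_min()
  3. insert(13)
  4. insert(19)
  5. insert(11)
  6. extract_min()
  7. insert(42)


insert(37) -> [37]
extract_min()->37, []
insert(13) -> [13]
insert(19) -> [13, 19]
insert(11) -> [11, 19, 13]
extract_min()->11, [13, 19]
insert(42) -> [13, 19, 42]

Final heap: [13, 19, 42]


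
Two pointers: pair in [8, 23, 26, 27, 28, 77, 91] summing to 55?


lo=0(8)+hi=6(91)=99
lo=0(8)+hi=5(77)=85
lo=0(8)+hi=4(28)=36
lo=1(23)+hi=4(28)=51
lo=2(26)+hi=4(28)=54
lo=3(27)+hi=4(28)=55

Yes: 27+28=55


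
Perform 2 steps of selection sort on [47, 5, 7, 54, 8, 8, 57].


Initial: [47, 5, 7, 54, 8, 8, 57]
Step 1: min=5 at 1
  Swap: [5, 47, 7, 54, 8, 8, 57]
Step 2: min=7 at 2
  Swap: [5, 7, 47, 54, 8, 8, 57]

After 2 steps: [5, 7, 47, 54, 8, 8, 57]


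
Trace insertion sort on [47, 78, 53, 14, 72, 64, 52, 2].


Initial: [47, 78, 53, 14, 72, 64, 52, 2]
Insert 78: [47, 78, 53, 14, 72, 64, 52, 2]
Insert 53: [47, 53, 78, 14, 72, 64, 52, 2]
Insert 14: [14, 47, 53, 78, 72, 64, 52, 2]
Insert 72: [14, 47, 53, 72, 78, 64, 52, 2]
Insert 64: [14, 47, 53, 64, 72, 78, 52, 2]
Insert 52: [14, 47, 52, 53, 64, 72, 78, 2]
Insert 2: [2, 14, 47, 52, 53, 64, 72, 78]

Sorted: [2, 14, 47, 52, 53, 64, 72, 78]


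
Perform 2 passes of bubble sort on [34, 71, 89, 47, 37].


Initial: [34, 71, 89, 47, 37]
Pass 1: [34, 71, 47, 37, 89] (2 swaps)
Pass 2: [34, 47, 37, 71, 89] (2 swaps)

After 2 passes: [34, 47, 37, 71, 89]


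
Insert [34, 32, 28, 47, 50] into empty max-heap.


Insert 34: [34]
Insert 32: [34, 32]
Insert 28: [34, 32, 28]
Insert 47: [47, 34, 28, 32]
Insert 50: [50, 47, 28, 32, 34]

Final heap: [50, 47, 28, 32, 34]


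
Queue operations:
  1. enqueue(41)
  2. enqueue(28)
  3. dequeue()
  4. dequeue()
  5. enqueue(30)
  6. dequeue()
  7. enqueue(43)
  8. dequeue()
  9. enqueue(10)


enqueue(41) -> [41]
enqueue(28) -> [41, 28]
dequeue()->41, [28]
dequeue()->28, []
enqueue(30) -> [30]
dequeue()->30, []
enqueue(43) -> [43]
dequeue()->43, []
enqueue(10) -> [10]

Final queue: [10]


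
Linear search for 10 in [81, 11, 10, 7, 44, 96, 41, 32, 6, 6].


i=0: 81!=10
i=1: 11!=10
i=2: 10==10 found!

Found at 2, 3 comps


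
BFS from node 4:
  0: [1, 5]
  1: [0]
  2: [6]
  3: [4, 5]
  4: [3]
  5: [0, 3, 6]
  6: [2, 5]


Visit 4, enqueue [3]
Visit 3, enqueue [5]
Visit 5, enqueue [0, 6]
Visit 0, enqueue [1]
Visit 6, enqueue [2]
Visit 1, enqueue []
Visit 2, enqueue []

BFS order: [4, 3, 5, 0, 6, 1, 2]


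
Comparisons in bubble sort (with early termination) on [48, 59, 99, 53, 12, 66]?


Algorithm: bubble sort (with early termination)
Input: [48, 59, 99, 53, 12, 66]
Sorted: [12, 48, 53, 59, 66, 99]

15


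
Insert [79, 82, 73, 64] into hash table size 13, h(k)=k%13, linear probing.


Insert 79: h=1 -> slot 1
Insert 82: h=4 -> slot 4
Insert 73: h=8 -> slot 8
Insert 64: h=12 -> slot 12

Table: [None, 79, None, None, 82, None, None, None, 73, None, None, None, 64]


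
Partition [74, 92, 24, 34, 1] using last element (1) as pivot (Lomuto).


Pivot: 1
Place pivot at 0: [1, 92, 24, 34, 74]

Partitioned: [1, 92, 24, 34, 74]


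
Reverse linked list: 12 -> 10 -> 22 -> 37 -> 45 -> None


Step 1: curr=12, set curr.next=prev(None) | reversed so far: 12
Step 2: curr=10, set curr.next=prev(12) | reversed so far: 10 -> 12
Step 3: curr=22, set curr.next=prev(10) | reversed so far: 22 -> 10 -> 12
Step 4: curr=37, set curr.next=prev(22) | reversed so far: 37 -> 22 -> 10 -> 12
Step 5: curr=45, set curr.next=prev(37) | reversed so far: 45 -> 37 -> 22 -> 10 -> 12

45 -> 37 -> 22 -> 10 -> 12 -> None


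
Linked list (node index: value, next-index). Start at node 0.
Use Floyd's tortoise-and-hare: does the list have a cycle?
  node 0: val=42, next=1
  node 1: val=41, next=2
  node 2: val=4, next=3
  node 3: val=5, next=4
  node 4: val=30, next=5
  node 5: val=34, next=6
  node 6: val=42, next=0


Floyd's tortoise (slow, +1) and hare (fast, +2):
  init: slow=0, fast=0
  step 1: slow=1, fast=2
  step 2: slow=2, fast=4
  step 3: slow=3, fast=6
  step 4: slow=4, fast=1
  step 5: slow=5, fast=3
  step 6: slow=6, fast=5
  step 7: slow=0, fast=0
  slow == fast at node 0: cycle detected

Cycle: yes


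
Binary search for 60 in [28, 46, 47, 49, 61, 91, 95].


Step 1: lo=0, hi=6, mid=3, val=49
Step 2: lo=4, hi=6, mid=5, val=91
Step 3: lo=4, hi=4, mid=4, val=61

Not found


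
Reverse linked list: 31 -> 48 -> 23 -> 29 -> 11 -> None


Step 1: curr=31, set curr.next=prev(None) | reversed so far: 31
Step 2: curr=48, set curr.next=prev(31) | reversed so far: 48 -> 31
Step 3: curr=23, set curr.next=prev(48) | reversed so far: 23 -> 48 -> 31
Step 4: curr=29, set curr.next=prev(23) | reversed so far: 29 -> 23 -> 48 -> 31
Step 5: curr=11, set curr.next=prev(29) | reversed so far: 11 -> 29 -> 23 -> 48 -> 31

11 -> 29 -> 23 -> 48 -> 31 -> None


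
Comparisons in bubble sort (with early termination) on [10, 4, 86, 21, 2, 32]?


Algorithm: bubble sort (with early termination)
Input: [10, 4, 86, 21, 2, 32]
Sorted: [2, 4, 10, 21, 32, 86]

15


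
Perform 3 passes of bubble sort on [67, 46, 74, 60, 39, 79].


Initial: [67, 46, 74, 60, 39, 79]
Pass 1: [46, 67, 60, 39, 74, 79] (3 swaps)
Pass 2: [46, 60, 39, 67, 74, 79] (2 swaps)
Pass 3: [46, 39, 60, 67, 74, 79] (1 swaps)

After 3 passes: [46, 39, 60, 67, 74, 79]


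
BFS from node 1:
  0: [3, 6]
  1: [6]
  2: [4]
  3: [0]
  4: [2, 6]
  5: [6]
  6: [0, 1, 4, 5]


Visit 1, enqueue [6]
Visit 6, enqueue [0, 4, 5]
Visit 0, enqueue [3]
Visit 4, enqueue [2]
Visit 5, enqueue []
Visit 3, enqueue []
Visit 2, enqueue []

BFS order: [1, 6, 0, 4, 5, 3, 2]


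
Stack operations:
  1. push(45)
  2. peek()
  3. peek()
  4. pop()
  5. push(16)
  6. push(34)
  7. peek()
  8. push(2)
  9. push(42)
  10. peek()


push(45) -> [45]
peek()->45
peek()->45
pop()->45, []
push(16) -> [16]
push(34) -> [16, 34]
peek()->34
push(2) -> [16, 34, 2]
push(42) -> [16, 34, 2, 42]
peek()->42

Final stack: [16, 34, 2, 42]


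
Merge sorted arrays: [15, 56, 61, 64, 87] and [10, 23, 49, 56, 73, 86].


Take 10 from B
Take 15 from A
Take 23 from B
Take 49 from B
Take 56 from A
Take 56 from B
Take 61 from A
Take 64 from A
Take 73 from B
Take 86 from B

Merged: [10, 15, 23, 49, 56, 56, 61, 64, 73, 86, 87]


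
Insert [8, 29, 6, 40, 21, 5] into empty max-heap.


Insert 8: [8]
Insert 29: [29, 8]
Insert 6: [29, 8, 6]
Insert 40: [40, 29, 6, 8]
Insert 21: [40, 29, 6, 8, 21]
Insert 5: [40, 29, 6, 8, 21, 5]

Final heap: [40, 29, 6, 8, 21, 5]


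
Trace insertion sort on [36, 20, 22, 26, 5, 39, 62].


Initial: [36, 20, 22, 26, 5, 39, 62]
Insert 20: [20, 36, 22, 26, 5, 39, 62]
Insert 22: [20, 22, 36, 26, 5, 39, 62]
Insert 26: [20, 22, 26, 36, 5, 39, 62]
Insert 5: [5, 20, 22, 26, 36, 39, 62]
Insert 39: [5, 20, 22, 26, 36, 39, 62]
Insert 62: [5, 20, 22, 26, 36, 39, 62]

Sorted: [5, 20, 22, 26, 36, 39, 62]


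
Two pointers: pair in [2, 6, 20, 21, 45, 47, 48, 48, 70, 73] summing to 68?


lo=0(2)+hi=9(73)=75
lo=0(2)+hi=8(70)=72
lo=0(2)+hi=7(48)=50
lo=1(6)+hi=7(48)=54
lo=2(20)+hi=7(48)=68

Yes: 20+48=68


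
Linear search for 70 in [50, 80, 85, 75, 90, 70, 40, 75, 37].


i=0: 50!=70
i=1: 80!=70
i=2: 85!=70
i=3: 75!=70
i=4: 90!=70
i=5: 70==70 found!

Found at 5, 6 comps


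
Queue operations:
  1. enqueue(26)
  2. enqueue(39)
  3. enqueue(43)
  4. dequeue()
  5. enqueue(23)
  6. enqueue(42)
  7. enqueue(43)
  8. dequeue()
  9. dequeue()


enqueue(26) -> [26]
enqueue(39) -> [26, 39]
enqueue(43) -> [26, 39, 43]
dequeue()->26, [39, 43]
enqueue(23) -> [39, 43, 23]
enqueue(42) -> [39, 43, 23, 42]
enqueue(43) -> [39, 43, 23, 42, 43]
dequeue()->39, [43, 23, 42, 43]
dequeue()->43, [23, 42, 43]

Final queue: [23, 42, 43]


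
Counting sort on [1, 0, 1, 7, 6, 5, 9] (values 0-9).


Input: [1, 0, 1, 7, 6, 5, 9]
Counts: [1, 2, 0, 0, 0, 1, 1, 1, 0, 1]

Sorted: [0, 1, 1, 5, 6, 7, 9]


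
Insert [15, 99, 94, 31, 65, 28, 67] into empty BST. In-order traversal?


Insert 15: root
Insert 99: R from 15
Insert 94: R from 15 -> L from 99
Insert 31: R from 15 -> L from 99 -> L from 94
Insert 65: R from 15 -> L from 99 -> L from 94 -> R from 31
Insert 28: R from 15 -> L from 99 -> L from 94 -> L from 31
Insert 67: R from 15 -> L from 99 -> L from 94 -> R from 31 -> R from 65

In-order: [15, 28, 31, 65, 67, 94, 99]


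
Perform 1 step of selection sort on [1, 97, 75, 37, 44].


Initial: [1, 97, 75, 37, 44]
Step 1: min=1 at 0
  Swap: [1, 97, 75, 37, 44]

After 1 step: [1, 97, 75, 37, 44]


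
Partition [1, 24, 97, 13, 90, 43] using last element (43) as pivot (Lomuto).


Pivot: 43
  1 <= 43: advance i (no swap)
  24 <= 43: advance i (no swap)
  13 <= 43: swap -> [1, 24, 13, 97, 90, 43]
Place pivot at 3: [1, 24, 13, 43, 90, 97]

Partitioned: [1, 24, 13, 43, 90, 97]


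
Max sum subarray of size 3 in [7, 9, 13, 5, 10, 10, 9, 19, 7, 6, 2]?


[0:3]: 29
[1:4]: 27
[2:5]: 28
[3:6]: 25
[4:7]: 29
[5:8]: 38
[6:9]: 35
[7:10]: 32
[8:11]: 15

Max: 38 at [5:8]


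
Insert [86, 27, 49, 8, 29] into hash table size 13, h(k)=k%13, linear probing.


Insert 86: h=8 -> slot 8
Insert 27: h=1 -> slot 1
Insert 49: h=10 -> slot 10
Insert 8: h=8, 1 probes -> slot 9
Insert 29: h=3 -> slot 3

Table: [None, 27, None, 29, None, None, None, None, 86, 8, 49, None, None]


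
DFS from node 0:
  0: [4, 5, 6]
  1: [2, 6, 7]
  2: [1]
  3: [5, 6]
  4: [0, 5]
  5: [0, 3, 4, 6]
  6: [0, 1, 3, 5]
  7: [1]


Visit 0, push [6, 5, 4]
Visit 4, push [5]
Visit 5, push [6, 3]
Visit 3, push [6]
Visit 6, push [1]
Visit 1, push [7, 2]
Visit 2, push []
Visit 7, push []

DFS order: [0, 4, 5, 3, 6, 1, 2, 7]


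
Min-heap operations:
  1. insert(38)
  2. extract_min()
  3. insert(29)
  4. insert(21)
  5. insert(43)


insert(38) -> [38]
extract_min()->38, []
insert(29) -> [29]
insert(21) -> [21, 29]
insert(43) -> [21, 29, 43]

Final heap: [21, 29, 43]


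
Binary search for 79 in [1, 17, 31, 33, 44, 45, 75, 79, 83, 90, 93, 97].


Step 1: lo=0, hi=11, mid=5, val=45
Step 2: lo=6, hi=11, mid=8, val=83
Step 3: lo=6, hi=7, mid=6, val=75
Step 4: lo=7, hi=7, mid=7, val=79

Found at index 7


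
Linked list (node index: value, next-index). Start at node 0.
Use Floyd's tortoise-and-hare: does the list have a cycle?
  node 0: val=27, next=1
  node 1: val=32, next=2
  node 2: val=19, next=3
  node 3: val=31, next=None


Floyd's tortoise (slow, +1) and hare (fast, +2):
  init: slow=0, fast=0
  step 1: slow=1, fast=2
  step 2: fast 2->3->None, no cycle

Cycle: no


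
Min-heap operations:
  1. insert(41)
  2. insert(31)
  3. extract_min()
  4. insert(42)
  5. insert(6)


insert(41) -> [41]
insert(31) -> [31, 41]
extract_min()->31, [41]
insert(42) -> [41, 42]
insert(6) -> [6, 42, 41]

Final heap: [6, 42, 41]


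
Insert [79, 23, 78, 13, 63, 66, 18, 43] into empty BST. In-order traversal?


Insert 79: root
Insert 23: L from 79
Insert 78: L from 79 -> R from 23
Insert 13: L from 79 -> L from 23
Insert 63: L from 79 -> R from 23 -> L from 78
Insert 66: L from 79 -> R from 23 -> L from 78 -> R from 63
Insert 18: L from 79 -> L from 23 -> R from 13
Insert 43: L from 79 -> R from 23 -> L from 78 -> L from 63

In-order: [13, 18, 23, 43, 63, 66, 78, 79]


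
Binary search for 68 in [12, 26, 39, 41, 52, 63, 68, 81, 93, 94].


Step 1: lo=0, hi=9, mid=4, val=52
Step 2: lo=5, hi=9, mid=7, val=81
Step 3: lo=5, hi=6, mid=5, val=63
Step 4: lo=6, hi=6, mid=6, val=68

Found at index 6


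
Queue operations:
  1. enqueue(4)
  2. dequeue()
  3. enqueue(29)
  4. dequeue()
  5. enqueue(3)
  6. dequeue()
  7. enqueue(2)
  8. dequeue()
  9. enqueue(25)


enqueue(4) -> [4]
dequeue()->4, []
enqueue(29) -> [29]
dequeue()->29, []
enqueue(3) -> [3]
dequeue()->3, []
enqueue(2) -> [2]
dequeue()->2, []
enqueue(25) -> [25]

Final queue: [25]


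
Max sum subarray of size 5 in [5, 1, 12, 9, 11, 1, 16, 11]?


[0:5]: 38
[1:6]: 34
[2:7]: 49
[3:8]: 48

Max: 49 at [2:7]


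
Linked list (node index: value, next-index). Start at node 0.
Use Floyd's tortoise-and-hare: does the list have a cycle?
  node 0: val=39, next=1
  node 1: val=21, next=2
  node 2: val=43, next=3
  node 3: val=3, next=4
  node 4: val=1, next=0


Floyd's tortoise (slow, +1) and hare (fast, +2):
  init: slow=0, fast=0
  step 1: slow=1, fast=2
  step 2: slow=2, fast=4
  step 3: slow=3, fast=1
  step 4: slow=4, fast=3
  step 5: slow=0, fast=0
  slow == fast at node 0: cycle detected

Cycle: yes


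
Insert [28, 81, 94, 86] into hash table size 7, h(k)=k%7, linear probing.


Insert 28: h=0 -> slot 0
Insert 81: h=4 -> slot 4
Insert 94: h=3 -> slot 3
Insert 86: h=2 -> slot 2

Table: [28, None, 86, 94, 81, None, None]


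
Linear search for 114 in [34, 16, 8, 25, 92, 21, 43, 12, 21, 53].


i=0: 34!=114
i=1: 16!=114
i=2: 8!=114
i=3: 25!=114
i=4: 92!=114
i=5: 21!=114
i=6: 43!=114
i=7: 12!=114
i=8: 21!=114
i=9: 53!=114

Not found, 10 comps


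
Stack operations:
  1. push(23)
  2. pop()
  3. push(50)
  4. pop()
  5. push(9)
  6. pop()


push(23) -> [23]
pop()->23, []
push(50) -> [50]
pop()->50, []
push(9) -> [9]
pop()->9, []

Final stack: []


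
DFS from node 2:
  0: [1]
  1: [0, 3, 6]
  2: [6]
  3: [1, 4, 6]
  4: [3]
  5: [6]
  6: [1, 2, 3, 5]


Visit 2, push [6]
Visit 6, push [5, 3, 1]
Visit 1, push [3, 0]
Visit 0, push []
Visit 3, push [4]
Visit 4, push []
Visit 5, push []

DFS order: [2, 6, 1, 0, 3, 4, 5]


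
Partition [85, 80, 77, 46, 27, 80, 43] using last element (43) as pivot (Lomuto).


Pivot: 43
  27 <= 43: swap -> [27, 80, 77, 46, 85, 80, 43]
Place pivot at 1: [27, 43, 77, 46, 85, 80, 80]

Partitioned: [27, 43, 77, 46, 85, 80, 80]


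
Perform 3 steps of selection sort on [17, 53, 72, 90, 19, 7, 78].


Initial: [17, 53, 72, 90, 19, 7, 78]
Step 1: min=7 at 5
  Swap: [7, 53, 72, 90, 19, 17, 78]
Step 2: min=17 at 5
  Swap: [7, 17, 72, 90, 19, 53, 78]
Step 3: min=19 at 4
  Swap: [7, 17, 19, 90, 72, 53, 78]

After 3 steps: [7, 17, 19, 90, 72, 53, 78]


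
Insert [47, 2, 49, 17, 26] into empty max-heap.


Insert 47: [47]
Insert 2: [47, 2]
Insert 49: [49, 2, 47]
Insert 17: [49, 17, 47, 2]
Insert 26: [49, 26, 47, 2, 17]

Final heap: [49, 26, 47, 2, 17]


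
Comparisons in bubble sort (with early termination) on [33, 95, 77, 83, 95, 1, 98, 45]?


Algorithm: bubble sort (with early termination)
Input: [33, 95, 77, 83, 95, 1, 98, 45]
Sorted: [1, 33, 45, 77, 83, 95, 95, 98]

27


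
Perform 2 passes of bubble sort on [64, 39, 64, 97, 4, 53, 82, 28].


Initial: [64, 39, 64, 97, 4, 53, 82, 28]
Pass 1: [39, 64, 64, 4, 53, 82, 28, 97] (5 swaps)
Pass 2: [39, 64, 4, 53, 64, 28, 82, 97] (3 swaps)

After 2 passes: [39, 64, 4, 53, 64, 28, 82, 97]


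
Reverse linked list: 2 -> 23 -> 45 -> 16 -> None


Step 1: curr=2, set curr.next=prev(None) | reversed so far: 2
Step 2: curr=23, set curr.next=prev(2) | reversed so far: 23 -> 2
Step 3: curr=45, set curr.next=prev(23) | reversed so far: 45 -> 23 -> 2
Step 4: curr=16, set curr.next=prev(45) | reversed so far: 16 -> 45 -> 23 -> 2

16 -> 45 -> 23 -> 2 -> None


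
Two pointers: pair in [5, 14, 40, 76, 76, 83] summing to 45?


lo=0(5)+hi=5(83)=88
lo=0(5)+hi=4(76)=81
lo=0(5)+hi=3(76)=81
lo=0(5)+hi=2(40)=45

Yes: 5+40=45


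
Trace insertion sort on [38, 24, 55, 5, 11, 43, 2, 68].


Initial: [38, 24, 55, 5, 11, 43, 2, 68]
Insert 24: [24, 38, 55, 5, 11, 43, 2, 68]
Insert 55: [24, 38, 55, 5, 11, 43, 2, 68]
Insert 5: [5, 24, 38, 55, 11, 43, 2, 68]
Insert 11: [5, 11, 24, 38, 55, 43, 2, 68]
Insert 43: [5, 11, 24, 38, 43, 55, 2, 68]
Insert 2: [2, 5, 11, 24, 38, 43, 55, 68]
Insert 68: [2, 5, 11, 24, 38, 43, 55, 68]

Sorted: [2, 5, 11, 24, 38, 43, 55, 68]


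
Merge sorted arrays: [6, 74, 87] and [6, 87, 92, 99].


Take 6 from A
Take 6 from B
Take 74 from A
Take 87 from A

Merged: [6, 6, 74, 87, 87, 92, 99]


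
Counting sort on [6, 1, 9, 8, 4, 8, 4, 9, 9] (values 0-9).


Input: [6, 1, 9, 8, 4, 8, 4, 9, 9]
Counts: [0, 1, 0, 0, 2, 0, 1, 0, 2, 3]

Sorted: [1, 4, 4, 6, 8, 8, 9, 9, 9]


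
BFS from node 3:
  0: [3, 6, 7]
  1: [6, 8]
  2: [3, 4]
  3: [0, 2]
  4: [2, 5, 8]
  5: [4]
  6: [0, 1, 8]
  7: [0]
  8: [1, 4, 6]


Visit 3, enqueue [0, 2]
Visit 0, enqueue [6, 7]
Visit 2, enqueue [4]
Visit 6, enqueue [1, 8]
Visit 7, enqueue []
Visit 4, enqueue [5]
Visit 1, enqueue []
Visit 8, enqueue []
Visit 5, enqueue []

BFS order: [3, 0, 2, 6, 7, 4, 1, 8, 5]


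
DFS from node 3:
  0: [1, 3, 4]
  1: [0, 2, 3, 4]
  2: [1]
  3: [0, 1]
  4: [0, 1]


Visit 3, push [1, 0]
Visit 0, push [4, 1]
Visit 1, push [4, 2]
Visit 2, push []
Visit 4, push []

DFS order: [3, 0, 1, 2, 4]


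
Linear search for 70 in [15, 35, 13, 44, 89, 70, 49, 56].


i=0: 15!=70
i=1: 35!=70
i=2: 13!=70
i=3: 44!=70
i=4: 89!=70
i=5: 70==70 found!

Found at 5, 6 comps


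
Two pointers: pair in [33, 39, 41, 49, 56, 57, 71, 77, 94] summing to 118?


lo=0(33)+hi=8(94)=127
lo=0(33)+hi=7(77)=110
lo=1(39)+hi=7(77)=116
lo=2(41)+hi=7(77)=118

Yes: 41+77=118


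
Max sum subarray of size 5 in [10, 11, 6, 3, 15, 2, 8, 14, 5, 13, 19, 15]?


[0:5]: 45
[1:6]: 37
[2:7]: 34
[3:8]: 42
[4:9]: 44
[5:10]: 42
[6:11]: 59
[7:12]: 66

Max: 66 at [7:12]


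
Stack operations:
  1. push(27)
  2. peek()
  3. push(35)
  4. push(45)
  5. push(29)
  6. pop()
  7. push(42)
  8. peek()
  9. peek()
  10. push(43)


push(27) -> [27]
peek()->27
push(35) -> [27, 35]
push(45) -> [27, 35, 45]
push(29) -> [27, 35, 45, 29]
pop()->29, [27, 35, 45]
push(42) -> [27, 35, 45, 42]
peek()->42
peek()->42
push(43) -> [27, 35, 45, 42, 43]

Final stack: [27, 35, 45, 42, 43]


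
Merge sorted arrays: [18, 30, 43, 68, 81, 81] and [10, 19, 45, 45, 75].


Take 10 from B
Take 18 from A
Take 19 from B
Take 30 from A
Take 43 from A
Take 45 from B
Take 45 from B
Take 68 from A
Take 75 from B

Merged: [10, 18, 19, 30, 43, 45, 45, 68, 75, 81, 81]


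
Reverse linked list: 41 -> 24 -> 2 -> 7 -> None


Step 1: curr=41, set curr.next=prev(None) | reversed so far: 41
Step 2: curr=24, set curr.next=prev(41) | reversed so far: 24 -> 41
Step 3: curr=2, set curr.next=prev(24) | reversed so far: 2 -> 24 -> 41
Step 4: curr=7, set curr.next=prev(2) | reversed so far: 7 -> 2 -> 24 -> 41

7 -> 2 -> 24 -> 41 -> None


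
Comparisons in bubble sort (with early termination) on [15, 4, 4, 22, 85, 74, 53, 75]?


Algorithm: bubble sort (with early termination)
Input: [15, 4, 4, 22, 85, 74, 53, 75]
Sorted: [4, 4, 15, 22, 53, 74, 75, 85]

18


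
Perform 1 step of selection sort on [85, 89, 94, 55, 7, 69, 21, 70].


Initial: [85, 89, 94, 55, 7, 69, 21, 70]
Step 1: min=7 at 4
  Swap: [7, 89, 94, 55, 85, 69, 21, 70]

After 1 step: [7, 89, 94, 55, 85, 69, 21, 70]


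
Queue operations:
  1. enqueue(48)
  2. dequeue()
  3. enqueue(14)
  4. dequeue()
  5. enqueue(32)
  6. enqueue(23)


enqueue(48) -> [48]
dequeue()->48, []
enqueue(14) -> [14]
dequeue()->14, []
enqueue(32) -> [32]
enqueue(23) -> [32, 23]

Final queue: [32, 23]


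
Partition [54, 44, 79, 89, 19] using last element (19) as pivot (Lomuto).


Pivot: 19
Place pivot at 0: [19, 44, 79, 89, 54]

Partitioned: [19, 44, 79, 89, 54]


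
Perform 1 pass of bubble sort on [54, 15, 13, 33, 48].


Initial: [54, 15, 13, 33, 48]
Pass 1: [15, 13, 33, 48, 54] (4 swaps)

After 1 pass: [15, 13, 33, 48, 54]


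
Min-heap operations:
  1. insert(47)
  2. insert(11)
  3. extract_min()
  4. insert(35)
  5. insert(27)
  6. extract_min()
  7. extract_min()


insert(47) -> [47]
insert(11) -> [11, 47]
extract_min()->11, [47]
insert(35) -> [35, 47]
insert(27) -> [27, 47, 35]
extract_min()->27, [35, 47]
extract_min()->35, [47]

Final heap: [47]


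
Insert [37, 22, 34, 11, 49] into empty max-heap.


Insert 37: [37]
Insert 22: [37, 22]
Insert 34: [37, 22, 34]
Insert 11: [37, 22, 34, 11]
Insert 49: [49, 37, 34, 11, 22]

Final heap: [49, 37, 34, 11, 22]


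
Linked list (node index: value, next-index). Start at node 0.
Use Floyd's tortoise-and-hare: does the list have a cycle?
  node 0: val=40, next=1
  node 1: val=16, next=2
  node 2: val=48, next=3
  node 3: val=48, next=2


Floyd's tortoise (slow, +1) and hare (fast, +2):
  init: slow=0, fast=0
  step 1: slow=1, fast=2
  step 2: slow=2, fast=2
  slow == fast at node 2: cycle detected

Cycle: yes


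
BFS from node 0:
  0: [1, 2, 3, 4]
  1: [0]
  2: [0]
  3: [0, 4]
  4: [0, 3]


Visit 0, enqueue [1, 2, 3, 4]
Visit 1, enqueue []
Visit 2, enqueue []
Visit 3, enqueue []
Visit 4, enqueue []

BFS order: [0, 1, 2, 3, 4]


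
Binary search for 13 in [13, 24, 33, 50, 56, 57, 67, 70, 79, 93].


Step 1: lo=0, hi=9, mid=4, val=56
Step 2: lo=0, hi=3, mid=1, val=24
Step 3: lo=0, hi=0, mid=0, val=13

Found at index 0


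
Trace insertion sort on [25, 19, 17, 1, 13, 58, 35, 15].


Initial: [25, 19, 17, 1, 13, 58, 35, 15]
Insert 19: [19, 25, 17, 1, 13, 58, 35, 15]
Insert 17: [17, 19, 25, 1, 13, 58, 35, 15]
Insert 1: [1, 17, 19, 25, 13, 58, 35, 15]
Insert 13: [1, 13, 17, 19, 25, 58, 35, 15]
Insert 58: [1, 13, 17, 19, 25, 58, 35, 15]
Insert 35: [1, 13, 17, 19, 25, 35, 58, 15]
Insert 15: [1, 13, 15, 17, 19, 25, 35, 58]

Sorted: [1, 13, 15, 17, 19, 25, 35, 58]


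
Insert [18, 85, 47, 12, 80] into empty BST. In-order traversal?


Insert 18: root
Insert 85: R from 18
Insert 47: R from 18 -> L from 85
Insert 12: L from 18
Insert 80: R from 18 -> L from 85 -> R from 47

In-order: [12, 18, 47, 80, 85]


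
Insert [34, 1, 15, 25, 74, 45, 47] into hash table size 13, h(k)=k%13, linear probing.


Insert 34: h=8 -> slot 8
Insert 1: h=1 -> slot 1
Insert 15: h=2 -> slot 2
Insert 25: h=12 -> slot 12
Insert 74: h=9 -> slot 9
Insert 45: h=6 -> slot 6
Insert 47: h=8, 2 probes -> slot 10

Table: [None, 1, 15, None, None, None, 45, None, 34, 74, 47, None, 25]


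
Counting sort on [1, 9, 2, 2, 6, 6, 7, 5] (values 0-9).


Input: [1, 9, 2, 2, 6, 6, 7, 5]
Counts: [0, 1, 2, 0, 0, 1, 2, 1, 0, 1]

Sorted: [1, 2, 2, 5, 6, 6, 7, 9]


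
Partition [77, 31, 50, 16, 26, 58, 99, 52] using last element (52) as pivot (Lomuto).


Pivot: 52
  31 <= 52: swap -> [31, 77, 50, 16, 26, 58, 99, 52]
  50 <= 52: swap -> [31, 50, 77, 16, 26, 58, 99, 52]
  16 <= 52: swap -> [31, 50, 16, 77, 26, 58, 99, 52]
  26 <= 52: swap -> [31, 50, 16, 26, 77, 58, 99, 52]
Place pivot at 4: [31, 50, 16, 26, 52, 58, 99, 77]

Partitioned: [31, 50, 16, 26, 52, 58, 99, 77]


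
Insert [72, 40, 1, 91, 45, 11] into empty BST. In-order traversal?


Insert 72: root
Insert 40: L from 72
Insert 1: L from 72 -> L from 40
Insert 91: R from 72
Insert 45: L from 72 -> R from 40
Insert 11: L from 72 -> L from 40 -> R from 1

In-order: [1, 11, 40, 45, 72, 91]


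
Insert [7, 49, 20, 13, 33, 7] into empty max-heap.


Insert 7: [7]
Insert 49: [49, 7]
Insert 20: [49, 7, 20]
Insert 13: [49, 13, 20, 7]
Insert 33: [49, 33, 20, 7, 13]
Insert 7: [49, 33, 20, 7, 13, 7]

Final heap: [49, 33, 20, 7, 13, 7]


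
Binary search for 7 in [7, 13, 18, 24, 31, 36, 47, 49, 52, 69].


Step 1: lo=0, hi=9, mid=4, val=31
Step 2: lo=0, hi=3, mid=1, val=13
Step 3: lo=0, hi=0, mid=0, val=7

Found at index 0


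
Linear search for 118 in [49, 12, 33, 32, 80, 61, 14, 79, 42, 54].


i=0: 49!=118
i=1: 12!=118
i=2: 33!=118
i=3: 32!=118
i=4: 80!=118
i=5: 61!=118
i=6: 14!=118
i=7: 79!=118
i=8: 42!=118
i=9: 54!=118

Not found, 10 comps


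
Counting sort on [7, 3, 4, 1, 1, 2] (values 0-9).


Input: [7, 3, 4, 1, 1, 2]
Counts: [0, 2, 1, 1, 1, 0, 0, 1, 0, 0]

Sorted: [1, 1, 2, 3, 4, 7]


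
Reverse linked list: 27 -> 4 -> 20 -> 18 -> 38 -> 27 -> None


Step 1: curr=27, set curr.next=prev(None) | reversed so far: 27
Step 2: curr=4, set curr.next=prev(27) | reversed so far: 4 -> 27
Step 3: curr=20, set curr.next=prev(4) | reversed so far: 20 -> 4 -> 27
Step 4: curr=18, set curr.next=prev(20) | reversed so far: 18 -> 20 -> 4 -> 27
Step 5: curr=38, set curr.next=prev(18) | reversed so far: 38 -> 18 -> 20 -> 4 -> 27
Step 6: curr=27, set curr.next=prev(38) | reversed so far: 27 -> 38 -> 18 -> 20 -> 4 -> 27

27 -> 38 -> 18 -> 20 -> 4 -> 27 -> None


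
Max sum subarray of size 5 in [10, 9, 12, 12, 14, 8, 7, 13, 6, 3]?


[0:5]: 57
[1:6]: 55
[2:7]: 53
[3:8]: 54
[4:9]: 48
[5:10]: 37

Max: 57 at [0:5]


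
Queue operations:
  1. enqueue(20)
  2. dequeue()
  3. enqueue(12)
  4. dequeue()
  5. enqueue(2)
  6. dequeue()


enqueue(20) -> [20]
dequeue()->20, []
enqueue(12) -> [12]
dequeue()->12, []
enqueue(2) -> [2]
dequeue()->2, []

Final queue: []


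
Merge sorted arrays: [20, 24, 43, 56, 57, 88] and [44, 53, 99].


Take 20 from A
Take 24 from A
Take 43 from A
Take 44 from B
Take 53 from B
Take 56 from A
Take 57 from A
Take 88 from A

Merged: [20, 24, 43, 44, 53, 56, 57, 88, 99]


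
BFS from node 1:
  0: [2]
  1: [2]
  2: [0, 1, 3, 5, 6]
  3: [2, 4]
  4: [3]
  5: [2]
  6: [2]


Visit 1, enqueue [2]
Visit 2, enqueue [0, 3, 5, 6]
Visit 0, enqueue []
Visit 3, enqueue [4]
Visit 5, enqueue []
Visit 6, enqueue []
Visit 4, enqueue []

BFS order: [1, 2, 0, 3, 5, 6, 4]
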